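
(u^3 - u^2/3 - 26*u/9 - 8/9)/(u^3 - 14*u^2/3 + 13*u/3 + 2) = (u + 4/3)/(u - 3)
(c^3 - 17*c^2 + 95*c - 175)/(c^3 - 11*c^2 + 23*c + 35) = (c - 5)/(c + 1)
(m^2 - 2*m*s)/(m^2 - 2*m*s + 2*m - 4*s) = m/(m + 2)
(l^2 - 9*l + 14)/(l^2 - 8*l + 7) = (l - 2)/(l - 1)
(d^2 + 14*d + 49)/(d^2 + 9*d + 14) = (d + 7)/(d + 2)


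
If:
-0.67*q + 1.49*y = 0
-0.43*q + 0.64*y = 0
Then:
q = 0.00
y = 0.00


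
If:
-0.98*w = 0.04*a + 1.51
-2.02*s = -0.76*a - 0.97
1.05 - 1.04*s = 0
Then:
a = 1.41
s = 1.01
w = -1.60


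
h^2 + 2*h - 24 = (h - 4)*(h + 6)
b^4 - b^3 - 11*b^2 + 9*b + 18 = (b - 3)*(b - 2)*(b + 1)*(b + 3)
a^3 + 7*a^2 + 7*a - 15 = (a - 1)*(a + 3)*(a + 5)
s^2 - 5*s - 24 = (s - 8)*(s + 3)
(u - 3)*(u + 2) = u^2 - u - 6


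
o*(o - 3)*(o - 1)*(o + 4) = o^4 - 13*o^2 + 12*o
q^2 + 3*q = q*(q + 3)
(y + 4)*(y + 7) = y^2 + 11*y + 28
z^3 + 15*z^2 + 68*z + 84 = (z + 2)*(z + 6)*(z + 7)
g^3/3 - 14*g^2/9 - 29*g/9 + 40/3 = (g/3 + 1)*(g - 5)*(g - 8/3)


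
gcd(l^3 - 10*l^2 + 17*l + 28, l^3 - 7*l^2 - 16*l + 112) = l^2 - 11*l + 28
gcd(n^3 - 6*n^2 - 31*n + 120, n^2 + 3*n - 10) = n + 5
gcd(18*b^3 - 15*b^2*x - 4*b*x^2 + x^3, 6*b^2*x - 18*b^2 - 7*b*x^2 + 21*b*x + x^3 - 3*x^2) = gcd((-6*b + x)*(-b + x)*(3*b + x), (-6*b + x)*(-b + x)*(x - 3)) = 6*b^2 - 7*b*x + x^2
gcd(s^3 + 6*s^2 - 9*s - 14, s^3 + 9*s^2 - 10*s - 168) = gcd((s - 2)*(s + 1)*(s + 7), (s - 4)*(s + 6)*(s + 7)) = s + 7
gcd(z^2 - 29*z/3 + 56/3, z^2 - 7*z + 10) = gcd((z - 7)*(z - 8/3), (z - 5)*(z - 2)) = 1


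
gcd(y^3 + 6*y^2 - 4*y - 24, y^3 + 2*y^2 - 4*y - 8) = y^2 - 4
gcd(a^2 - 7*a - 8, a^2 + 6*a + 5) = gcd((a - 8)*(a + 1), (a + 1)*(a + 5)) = a + 1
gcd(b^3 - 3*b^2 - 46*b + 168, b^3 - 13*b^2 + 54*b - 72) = b^2 - 10*b + 24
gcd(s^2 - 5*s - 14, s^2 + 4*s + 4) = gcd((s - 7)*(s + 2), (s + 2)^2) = s + 2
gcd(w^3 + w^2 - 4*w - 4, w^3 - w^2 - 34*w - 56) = w + 2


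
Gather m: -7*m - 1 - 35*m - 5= -42*m - 6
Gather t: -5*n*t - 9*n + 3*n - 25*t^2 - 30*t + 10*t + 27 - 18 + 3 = -6*n - 25*t^2 + t*(-5*n - 20) + 12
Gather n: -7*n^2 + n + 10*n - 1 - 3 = -7*n^2 + 11*n - 4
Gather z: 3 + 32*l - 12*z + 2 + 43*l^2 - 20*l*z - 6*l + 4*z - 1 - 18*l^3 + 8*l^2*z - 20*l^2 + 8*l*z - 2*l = -18*l^3 + 23*l^2 + 24*l + z*(8*l^2 - 12*l - 8) + 4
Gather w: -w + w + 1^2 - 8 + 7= 0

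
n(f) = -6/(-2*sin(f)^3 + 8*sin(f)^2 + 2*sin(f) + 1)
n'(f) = -6*(6*sin(f)^2*cos(f) - 16*sin(f)*cos(f) - 2*cos(f))/(-2*sin(f)^3 + 8*sin(f)^2 + 2*sin(f) + 1)^2 = 12*(16*sin(2*f) + cos(f) + 3*cos(3*f))/(-sin(f) - sin(3*f) + 8*cos(2*f) - 10)^2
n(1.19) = -0.74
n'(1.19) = 0.39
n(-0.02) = -6.23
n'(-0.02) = 10.85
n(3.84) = -1.69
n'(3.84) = 3.92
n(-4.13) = -0.85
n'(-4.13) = -0.73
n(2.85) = -2.74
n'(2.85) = -7.32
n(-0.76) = -1.47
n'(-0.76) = -3.11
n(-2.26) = -1.17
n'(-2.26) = 2.01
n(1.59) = -0.67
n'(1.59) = -0.02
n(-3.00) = -6.80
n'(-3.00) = 2.88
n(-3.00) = -6.80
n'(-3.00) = 2.88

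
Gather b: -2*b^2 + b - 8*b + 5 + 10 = -2*b^2 - 7*b + 15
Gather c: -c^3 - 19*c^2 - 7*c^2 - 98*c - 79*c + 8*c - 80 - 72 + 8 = -c^3 - 26*c^2 - 169*c - 144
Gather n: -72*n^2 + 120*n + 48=-72*n^2 + 120*n + 48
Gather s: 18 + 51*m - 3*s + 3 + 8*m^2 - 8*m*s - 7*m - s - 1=8*m^2 + 44*m + s*(-8*m - 4) + 20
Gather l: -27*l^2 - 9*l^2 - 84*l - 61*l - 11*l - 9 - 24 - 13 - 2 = -36*l^2 - 156*l - 48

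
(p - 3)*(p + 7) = p^2 + 4*p - 21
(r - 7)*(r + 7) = r^2 - 49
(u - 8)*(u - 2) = u^2 - 10*u + 16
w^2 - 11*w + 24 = (w - 8)*(w - 3)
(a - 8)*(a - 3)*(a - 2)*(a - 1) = a^4 - 14*a^3 + 59*a^2 - 94*a + 48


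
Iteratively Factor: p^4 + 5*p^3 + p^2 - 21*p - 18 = (p + 1)*(p^3 + 4*p^2 - 3*p - 18) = (p - 2)*(p + 1)*(p^2 + 6*p + 9) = (p - 2)*(p + 1)*(p + 3)*(p + 3)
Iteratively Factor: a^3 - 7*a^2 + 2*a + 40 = (a - 4)*(a^2 - 3*a - 10) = (a - 4)*(a + 2)*(a - 5)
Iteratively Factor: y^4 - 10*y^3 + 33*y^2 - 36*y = (y)*(y^3 - 10*y^2 + 33*y - 36) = y*(y - 3)*(y^2 - 7*y + 12) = y*(y - 3)^2*(y - 4)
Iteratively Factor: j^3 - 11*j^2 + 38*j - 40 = (j - 5)*(j^2 - 6*j + 8) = (j - 5)*(j - 4)*(j - 2)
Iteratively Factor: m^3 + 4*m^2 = (m)*(m^2 + 4*m) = m*(m + 4)*(m)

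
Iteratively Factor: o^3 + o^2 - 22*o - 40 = (o + 2)*(o^2 - o - 20) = (o - 5)*(o + 2)*(o + 4)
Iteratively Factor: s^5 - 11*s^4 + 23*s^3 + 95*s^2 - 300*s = (s)*(s^4 - 11*s^3 + 23*s^2 + 95*s - 300) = s*(s + 3)*(s^3 - 14*s^2 + 65*s - 100) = s*(s - 4)*(s + 3)*(s^2 - 10*s + 25) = s*(s - 5)*(s - 4)*(s + 3)*(s - 5)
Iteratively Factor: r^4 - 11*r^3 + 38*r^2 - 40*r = (r)*(r^3 - 11*r^2 + 38*r - 40) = r*(r - 5)*(r^2 - 6*r + 8) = r*(r - 5)*(r - 2)*(r - 4)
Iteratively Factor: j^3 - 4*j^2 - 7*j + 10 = (j + 2)*(j^2 - 6*j + 5) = (j - 5)*(j + 2)*(j - 1)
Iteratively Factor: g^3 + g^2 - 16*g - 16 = (g + 4)*(g^2 - 3*g - 4) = (g + 1)*(g + 4)*(g - 4)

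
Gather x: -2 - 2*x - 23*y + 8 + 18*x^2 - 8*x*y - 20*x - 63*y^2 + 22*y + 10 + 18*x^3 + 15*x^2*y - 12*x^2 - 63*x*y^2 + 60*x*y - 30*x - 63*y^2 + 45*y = 18*x^3 + x^2*(15*y + 6) + x*(-63*y^2 + 52*y - 52) - 126*y^2 + 44*y + 16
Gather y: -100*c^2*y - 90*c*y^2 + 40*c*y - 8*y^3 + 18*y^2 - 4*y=-8*y^3 + y^2*(18 - 90*c) + y*(-100*c^2 + 40*c - 4)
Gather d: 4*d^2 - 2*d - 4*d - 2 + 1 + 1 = 4*d^2 - 6*d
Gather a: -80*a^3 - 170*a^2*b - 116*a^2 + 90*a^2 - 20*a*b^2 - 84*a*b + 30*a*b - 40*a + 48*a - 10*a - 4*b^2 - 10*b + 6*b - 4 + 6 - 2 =-80*a^3 + a^2*(-170*b - 26) + a*(-20*b^2 - 54*b - 2) - 4*b^2 - 4*b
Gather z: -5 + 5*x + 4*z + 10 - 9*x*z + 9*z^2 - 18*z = 5*x + 9*z^2 + z*(-9*x - 14) + 5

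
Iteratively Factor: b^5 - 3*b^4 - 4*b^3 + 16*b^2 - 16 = (b + 2)*(b^4 - 5*b^3 + 6*b^2 + 4*b - 8) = (b - 2)*(b + 2)*(b^3 - 3*b^2 + 4) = (b - 2)*(b + 1)*(b + 2)*(b^2 - 4*b + 4) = (b - 2)^2*(b + 1)*(b + 2)*(b - 2)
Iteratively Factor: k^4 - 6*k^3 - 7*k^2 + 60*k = (k + 3)*(k^3 - 9*k^2 + 20*k) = k*(k + 3)*(k^2 - 9*k + 20) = k*(k - 5)*(k + 3)*(k - 4)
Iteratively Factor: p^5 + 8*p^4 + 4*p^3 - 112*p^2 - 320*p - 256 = (p + 2)*(p^4 + 6*p^3 - 8*p^2 - 96*p - 128) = (p + 2)*(p + 4)*(p^3 + 2*p^2 - 16*p - 32) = (p + 2)^2*(p + 4)*(p^2 - 16) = (p + 2)^2*(p + 4)^2*(p - 4)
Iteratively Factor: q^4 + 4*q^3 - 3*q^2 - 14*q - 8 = (q + 1)*(q^3 + 3*q^2 - 6*q - 8) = (q + 1)*(q + 4)*(q^2 - q - 2) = (q + 1)^2*(q + 4)*(q - 2)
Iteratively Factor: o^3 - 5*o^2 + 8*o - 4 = (o - 1)*(o^2 - 4*o + 4) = (o - 2)*(o - 1)*(o - 2)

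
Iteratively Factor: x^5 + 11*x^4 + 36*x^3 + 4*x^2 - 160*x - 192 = (x + 2)*(x^4 + 9*x^3 + 18*x^2 - 32*x - 96) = (x + 2)*(x + 4)*(x^3 + 5*x^2 - 2*x - 24) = (x + 2)*(x + 3)*(x + 4)*(x^2 + 2*x - 8) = (x + 2)*(x + 3)*(x + 4)^2*(x - 2)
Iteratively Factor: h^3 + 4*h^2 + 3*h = (h + 3)*(h^2 + h) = (h + 1)*(h + 3)*(h)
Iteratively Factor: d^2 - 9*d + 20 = (d - 5)*(d - 4)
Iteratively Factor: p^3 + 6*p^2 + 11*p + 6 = (p + 2)*(p^2 + 4*p + 3) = (p + 1)*(p + 2)*(p + 3)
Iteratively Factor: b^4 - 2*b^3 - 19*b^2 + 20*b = (b + 4)*(b^3 - 6*b^2 + 5*b) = (b - 5)*(b + 4)*(b^2 - b) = (b - 5)*(b - 1)*(b + 4)*(b)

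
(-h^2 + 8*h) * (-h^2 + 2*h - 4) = h^4 - 10*h^3 + 20*h^2 - 32*h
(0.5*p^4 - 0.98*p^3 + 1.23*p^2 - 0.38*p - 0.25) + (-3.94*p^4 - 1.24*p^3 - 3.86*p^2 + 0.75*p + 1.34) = -3.44*p^4 - 2.22*p^3 - 2.63*p^2 + 0.37*p + 1.09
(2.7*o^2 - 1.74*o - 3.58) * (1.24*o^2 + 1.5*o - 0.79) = 3.348*o^4 + 1.8924*o^3 - 9.1822*o^2 - 3.9954*o + 2.8282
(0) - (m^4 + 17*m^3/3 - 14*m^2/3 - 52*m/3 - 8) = -m^4 - 17*m^3/3 + 14*m^2/3 + 52*m/3 + 8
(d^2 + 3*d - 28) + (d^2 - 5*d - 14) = 2*d^2 - 2*d - 42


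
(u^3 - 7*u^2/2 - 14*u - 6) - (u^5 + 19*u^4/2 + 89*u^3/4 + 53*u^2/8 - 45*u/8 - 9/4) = -u^5 - 19*u^4/2 - 85*u^3/4 - 81*u^2/8 - 67*u/8 - 15/4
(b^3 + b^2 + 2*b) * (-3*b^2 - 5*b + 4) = -3*b^5 - 8*b^4 - 7*b^3 - 6*b^2 + 8*b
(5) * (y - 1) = 5*y - 5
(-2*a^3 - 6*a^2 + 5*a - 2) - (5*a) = -2*a^3 - 6*a^2 - 2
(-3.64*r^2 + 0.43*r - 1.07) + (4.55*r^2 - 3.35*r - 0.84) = 0.91*r^2 - 2.92*r - 1.91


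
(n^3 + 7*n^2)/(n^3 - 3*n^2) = (n + 7)/(n - 3)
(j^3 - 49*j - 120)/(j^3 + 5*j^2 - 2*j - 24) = (j^2 - 3*j - 40)/(j^2 + 2*j - 8)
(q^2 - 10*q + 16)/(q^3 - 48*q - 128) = (q - 2)/(q^2 + 8*q + 16)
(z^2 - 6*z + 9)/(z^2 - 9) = (z - 3)/(z + 3)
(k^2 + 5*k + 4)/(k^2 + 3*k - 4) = (k + 1)/(k - 1)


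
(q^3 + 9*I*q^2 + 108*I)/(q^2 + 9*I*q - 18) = (q^2 + 3*I*q + 18)/(q + 3*I)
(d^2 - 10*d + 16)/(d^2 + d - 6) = (d - 8)/(d + 3)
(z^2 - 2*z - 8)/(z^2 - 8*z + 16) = (z + 2)/(z - 4)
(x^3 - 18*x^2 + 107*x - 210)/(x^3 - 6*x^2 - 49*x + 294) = (x - 5)/(x + 7)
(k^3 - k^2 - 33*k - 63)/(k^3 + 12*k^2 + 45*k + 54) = (k - 7)/(k + 6)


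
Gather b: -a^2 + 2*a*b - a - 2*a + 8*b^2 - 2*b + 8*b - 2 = -a^2 - 3*a + 8*b^2 + b*(2*a + 6) - 2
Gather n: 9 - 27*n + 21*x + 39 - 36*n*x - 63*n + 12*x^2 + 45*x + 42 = n*(-36*x - 90) + 12*x^2 + 66*x + 90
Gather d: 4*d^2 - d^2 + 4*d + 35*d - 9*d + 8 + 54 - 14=3*d^2 + 30*d + 48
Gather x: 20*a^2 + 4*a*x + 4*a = 20*a^2 + 4*a*x + 4*a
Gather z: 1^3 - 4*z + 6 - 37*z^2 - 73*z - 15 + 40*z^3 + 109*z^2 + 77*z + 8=40*z^3 + 72*z^2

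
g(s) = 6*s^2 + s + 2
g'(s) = 12*s + 1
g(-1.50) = 14.00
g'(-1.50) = -17.00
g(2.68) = 47.77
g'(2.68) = 33.16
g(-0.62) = 3.69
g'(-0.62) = -6.44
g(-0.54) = 3.21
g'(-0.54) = -5.48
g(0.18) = 2.37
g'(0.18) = 3.16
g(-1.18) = 9.17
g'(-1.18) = -13.16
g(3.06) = 61.24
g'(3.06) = 37.72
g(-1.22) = 9.71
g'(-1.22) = -13.64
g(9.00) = 497.00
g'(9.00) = 109.00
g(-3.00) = 53.00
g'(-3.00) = -35.00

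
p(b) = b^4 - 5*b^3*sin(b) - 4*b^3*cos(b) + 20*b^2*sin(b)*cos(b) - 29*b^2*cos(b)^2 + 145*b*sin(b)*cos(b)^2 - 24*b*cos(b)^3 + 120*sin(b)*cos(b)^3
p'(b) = 4*b^3*sin(b) - 5*b^3*cos(b) + 4*b^3 - 20*b^2*sin(b)^2 + 58*b^2*sin(b)*cos(b) - 15*b^2*sin(b) + 20*b^2*cos(b)^2 - 12*b^2*cos(b) - 290*b*sin(b)^2*cos(b) + 72*b*sin(b)*cos(b)^2 + 40*b*sin(b)*cos(b) + 145*b*cos(b)^3 - 58*b*cos(b)^2 - 360*sin(b)^2*cos(b)^2 + 145*sin(b)*cos(b)^2 + 120*cos(b)^4 - 24*cos(b)^3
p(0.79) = 57.95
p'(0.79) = -38.49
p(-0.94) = 5.09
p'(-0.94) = -3.56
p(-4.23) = 118.55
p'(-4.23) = -1861.29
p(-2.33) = 54.65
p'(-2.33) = 33.81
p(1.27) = 13.04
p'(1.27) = -111.53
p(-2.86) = -155.65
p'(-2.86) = 755.46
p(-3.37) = -544.18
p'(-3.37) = 488.22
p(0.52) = 54.69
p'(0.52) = 61.83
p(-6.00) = 1591.07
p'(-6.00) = 131.30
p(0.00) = 0.00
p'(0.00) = 96.00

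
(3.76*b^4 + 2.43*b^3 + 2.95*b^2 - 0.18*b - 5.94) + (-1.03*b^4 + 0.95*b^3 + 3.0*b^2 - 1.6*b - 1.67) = 2.73*b^4 + 3.38*b^3 + 5.95*b^2 - 1.78*b - 7.61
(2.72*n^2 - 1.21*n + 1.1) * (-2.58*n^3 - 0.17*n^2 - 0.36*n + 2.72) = -7.0176*n^5 + 2.6594*n^4 - 3.6115*n^3 + 7.647*n^2 - 3.6872*n + 2.992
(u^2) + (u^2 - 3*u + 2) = 2*u^2 - 3*u + 2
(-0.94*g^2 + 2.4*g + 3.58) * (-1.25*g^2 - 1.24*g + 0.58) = 1.175*g^4 - 1.8344*g^3 - 7.9962*g^2 - 3.0472*g + 2.0764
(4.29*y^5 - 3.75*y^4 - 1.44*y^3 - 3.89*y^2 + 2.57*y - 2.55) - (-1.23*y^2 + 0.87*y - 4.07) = 4.29*y^5 - 3.75*y^4 - 1.44*y^3 - 2.66*y^2 + 1.7*y + 1.52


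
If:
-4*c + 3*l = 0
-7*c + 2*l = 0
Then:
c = 0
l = 0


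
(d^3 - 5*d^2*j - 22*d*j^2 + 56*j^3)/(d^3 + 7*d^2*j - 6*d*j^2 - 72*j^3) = (d^2 - 9*d*j + 14*j^2)/(d^2 + 3*d*j - 18*j^2)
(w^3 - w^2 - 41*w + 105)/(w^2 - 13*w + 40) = (w^2 + 4*w - 21)/(w - 8)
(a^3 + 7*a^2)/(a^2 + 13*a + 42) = a^2/(a + 6)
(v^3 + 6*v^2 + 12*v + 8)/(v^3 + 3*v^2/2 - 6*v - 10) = 2*(v + 2)/(2*v - 5)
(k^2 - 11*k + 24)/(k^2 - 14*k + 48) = (k - 3)/(k - 6)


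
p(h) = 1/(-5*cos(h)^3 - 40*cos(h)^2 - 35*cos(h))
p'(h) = (-15*sin(h)*cos(h)^2 - 80*sin(h)*cos(h) - 35*sin(h))/(-5*cos(h)^3 - 40*cos(h)^2 - 35*cos(h))^2 = (3*sin(h)^2 - 16*cos(h) - 10)*sin(h)/(5*(cos(h)^2 + 8*cos(h) + 7)^2*cos(h)^2)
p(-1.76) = 0.19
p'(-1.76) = 0.74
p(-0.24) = -0.01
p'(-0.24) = 0.01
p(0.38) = -0.01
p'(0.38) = -0.01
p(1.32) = -0.09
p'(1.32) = -0.43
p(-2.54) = 0.22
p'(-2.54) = -0.59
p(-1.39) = -0.13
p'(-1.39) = 0.85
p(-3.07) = 13.04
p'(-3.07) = -363.35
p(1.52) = -0.53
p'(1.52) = -11.04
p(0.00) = -0.01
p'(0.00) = 0.00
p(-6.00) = -0.01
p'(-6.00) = -0.00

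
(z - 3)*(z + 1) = z^2 - 2*z - 3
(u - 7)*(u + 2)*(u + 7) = u^3 + 2*u^2 - 49*u - 98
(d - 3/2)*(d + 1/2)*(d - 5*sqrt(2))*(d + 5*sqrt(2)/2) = d^4 - 5*sqrt(2)*d^3/2 - d^3 - 103*d^2/4 + 5*sqrt(2)*d^2/2 + 15*sqrt(2)*d/8 + 25*d + 75/4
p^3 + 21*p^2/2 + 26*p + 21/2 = (p + 1/2)*(p + 3)*(p + 7)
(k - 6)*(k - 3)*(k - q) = k^3 - k^2*q - 9*k^2 + 9*k*q + 18*k - 18*q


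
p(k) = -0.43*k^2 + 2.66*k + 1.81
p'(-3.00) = 5.24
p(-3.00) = -10.04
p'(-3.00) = 5.24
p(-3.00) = -10.04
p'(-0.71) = 3.27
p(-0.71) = -0.30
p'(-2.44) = 4.76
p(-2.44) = -7.24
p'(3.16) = -0.06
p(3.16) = 5.92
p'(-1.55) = 3.99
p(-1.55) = -3.35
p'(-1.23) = 3.72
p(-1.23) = -2.11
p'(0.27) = 2.43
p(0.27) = 2.50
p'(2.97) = 0.11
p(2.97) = 5.92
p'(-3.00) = 5.24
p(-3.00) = -10.04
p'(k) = 2.66 - 0.86*k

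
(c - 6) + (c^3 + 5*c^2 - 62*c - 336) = c^3 + 5*c^2 - 61*c - 342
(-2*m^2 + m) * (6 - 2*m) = 4*m^3 - 14*m^2 + 6*m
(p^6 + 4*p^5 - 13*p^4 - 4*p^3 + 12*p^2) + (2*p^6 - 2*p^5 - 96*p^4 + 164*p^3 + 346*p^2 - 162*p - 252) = 3*p^6 + 2*p^5 - 109*p^4 + 160*p^3 + 358*p^2 - 162*p - 252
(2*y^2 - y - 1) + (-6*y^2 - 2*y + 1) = -4*y^2 - 3*y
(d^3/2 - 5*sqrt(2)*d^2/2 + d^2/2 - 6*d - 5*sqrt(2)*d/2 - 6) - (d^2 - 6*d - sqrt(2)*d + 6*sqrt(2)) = d^3/2 - 5*sqrt(2)*d^2/2 - d^2/2 - 3*sqrt(2)*d/2 - 6*sqrt(2) - 6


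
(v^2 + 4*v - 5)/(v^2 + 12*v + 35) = (v - 1)/(v + 7)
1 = 1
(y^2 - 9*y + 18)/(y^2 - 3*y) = (y - 6)/y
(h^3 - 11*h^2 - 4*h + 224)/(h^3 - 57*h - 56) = (h^2 - 3*h - 28)/(h^2 + 8*h + 7)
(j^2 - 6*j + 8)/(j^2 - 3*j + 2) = (j - 4)/(j - 1)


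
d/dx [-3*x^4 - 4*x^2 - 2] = -12*x^3 - 8*x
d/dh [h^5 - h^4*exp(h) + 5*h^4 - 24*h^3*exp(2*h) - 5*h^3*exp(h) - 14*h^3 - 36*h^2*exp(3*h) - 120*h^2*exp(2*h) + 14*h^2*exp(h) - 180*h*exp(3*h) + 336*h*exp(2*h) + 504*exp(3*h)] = -h^4*exp(h) + 5*h^4 - 48*h^3*exp(2*h) - 9*h^3*exp(h) + 20*h^3 - 108*h^2*exp(3*h) - 312*h^2*exp(2*h) - h^2*exp(h) - 42*h^2 - 612*h*exp(3*h) + 432*h*exp(2*h) + 28*h*exp(h) + 1332*exp(3*h) + 336*exp(2*h)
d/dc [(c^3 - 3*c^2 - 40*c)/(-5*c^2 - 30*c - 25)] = (-c^2 - 2*c + 8)/(5*(c^2 + 2*c + 1))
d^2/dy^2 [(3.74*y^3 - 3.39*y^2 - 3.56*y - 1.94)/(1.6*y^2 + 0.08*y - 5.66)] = (1.4210854715202e-14*y^5 + 50.427392*y^3 - 224.158272*y^2 + 523.952784*y - 255.587416)/(4.096*y^6 + 0.6144*y^5 - 43.43808*y^4 - 4.346368*y^3 + 153.662208*y^2 + 7.688544*y - 181.321496)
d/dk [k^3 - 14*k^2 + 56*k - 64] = 3*k^2 - 28*k + 56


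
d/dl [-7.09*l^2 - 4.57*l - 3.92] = -14.18*l - 4.57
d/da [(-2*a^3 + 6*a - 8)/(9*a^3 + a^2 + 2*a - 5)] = 2*(-a^4 - 58*a^3 + 120*a^2 + 8*a - 7)/(81*a^6 + 18*a^5 + 37*a^4 - 86*a^3 - 6*a^2 - 20*a + 25)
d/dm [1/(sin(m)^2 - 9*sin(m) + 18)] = (9 - 2*sin(m))*cos(m)/(sin(m)^2 - 9*sin(m) + 18)^2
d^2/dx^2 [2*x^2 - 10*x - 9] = 4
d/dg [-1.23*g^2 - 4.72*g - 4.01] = -2.46*g - 4.72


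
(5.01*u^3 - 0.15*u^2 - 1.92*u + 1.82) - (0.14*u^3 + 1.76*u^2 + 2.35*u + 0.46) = 4.87*u^3 - 1.91*u^2 - 4.27*u + 1.36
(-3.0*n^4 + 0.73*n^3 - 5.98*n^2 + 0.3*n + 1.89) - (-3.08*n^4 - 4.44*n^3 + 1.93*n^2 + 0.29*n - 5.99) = 0.0800000000000001*n^4 + 5.17*n^3 - 7.91*n^2 + 0.01*n + 7.88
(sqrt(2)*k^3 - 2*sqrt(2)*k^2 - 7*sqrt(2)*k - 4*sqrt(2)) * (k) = sqrt(2)*k^4 - 2*sqrt(2)*k^3 - 7*sqrt(2)*k^2 - 4*sqrt(2)*k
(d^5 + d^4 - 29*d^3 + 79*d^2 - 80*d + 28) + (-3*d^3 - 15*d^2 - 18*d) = d^5 + d^4 - 32*d^3 + 64*d^2 - 98*d + 28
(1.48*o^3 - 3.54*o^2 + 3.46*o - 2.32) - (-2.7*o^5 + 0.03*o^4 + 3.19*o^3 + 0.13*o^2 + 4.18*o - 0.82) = 2.7*o^5 - 0.03*o^4 - 1.71*o^3 - 3.67*o^2 - 0.72*o - 1.5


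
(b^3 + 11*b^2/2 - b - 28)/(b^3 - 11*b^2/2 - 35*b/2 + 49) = (b + 4)/(b - 7)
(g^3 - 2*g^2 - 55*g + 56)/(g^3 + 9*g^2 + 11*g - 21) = (g - 8)/(g + 3)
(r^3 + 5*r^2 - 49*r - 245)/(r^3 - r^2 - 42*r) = (r^2 + 12*r + 35)/(r*(r + 6))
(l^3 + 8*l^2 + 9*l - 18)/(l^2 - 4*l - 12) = (-l^3 - 8*l^2 - 9*l + 18)/(-l^2 + 4*l + 12)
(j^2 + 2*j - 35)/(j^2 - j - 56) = (j - 5)/(j - 8)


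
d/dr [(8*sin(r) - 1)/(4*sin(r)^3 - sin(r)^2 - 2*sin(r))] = 2*(-32*sin(r)^3 + 10*sin(r)^2 - sin(r) - 1)*cos(r)/((sin(r) + 2*cos(2*r))^2*sin(r)^2)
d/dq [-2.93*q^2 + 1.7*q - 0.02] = 1.7 - 5.86*q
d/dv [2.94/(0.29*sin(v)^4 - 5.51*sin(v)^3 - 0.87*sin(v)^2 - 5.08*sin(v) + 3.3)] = (-3.4104*sin(v)^3 + 48.5982*sin(v)^2 + 5.1156*sin(v) + 14.9352)*cos(v)/(-0.29*sin(v)^4 + 5.51*sin(v)^3 + 0.87*sin(v)^2 + 5.08*sin(v) - 3.3)^2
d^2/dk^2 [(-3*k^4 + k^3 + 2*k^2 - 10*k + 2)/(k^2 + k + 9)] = 2*(-3*k^6 - 9*k^5 - 90*k^4 - 236*k^3 - 1479*k^2 + 519*k + 236)/(k^6 + 3*k^5 + 30*k^4 + 55*k^3 + 270*k^2 + 243*k + 729)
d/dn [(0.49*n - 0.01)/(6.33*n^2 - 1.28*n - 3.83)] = (-3.1017*n^2 + 0.1266*n - 1.8895)/(40.0689*n^4 - 16.2048*n^3 - 46.8494*n^2 + 9.8048*n + 14.6689)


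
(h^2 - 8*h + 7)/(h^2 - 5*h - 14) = (h - 1)/(h + 2)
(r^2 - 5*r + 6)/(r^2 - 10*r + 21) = (r - 2)/(r - 7)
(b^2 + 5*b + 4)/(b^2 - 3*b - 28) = (b + 1)/(b - 7)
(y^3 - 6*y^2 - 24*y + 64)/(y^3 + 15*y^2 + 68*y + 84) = (y^3 - 6*y^2 - 24*y + 64)/(y^3 + 15*y^2 + 68*y + 84)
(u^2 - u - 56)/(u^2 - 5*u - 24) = (u + 7)/(u + 3)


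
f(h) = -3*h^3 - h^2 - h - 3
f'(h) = -9*h^2 - 2*h - 1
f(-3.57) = 124.32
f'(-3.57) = -108.56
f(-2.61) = 46.14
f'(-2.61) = -57.09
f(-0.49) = -2.40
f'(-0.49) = -2.18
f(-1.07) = 0.60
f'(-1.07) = -9.16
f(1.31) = -12.77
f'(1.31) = -19.06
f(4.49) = -299.21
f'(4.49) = -191.42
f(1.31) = -12.77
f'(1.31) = -19.06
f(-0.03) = -2.97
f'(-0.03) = -0.95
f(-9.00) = 2112.00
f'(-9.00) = -712.00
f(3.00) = -96.00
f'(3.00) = -88.00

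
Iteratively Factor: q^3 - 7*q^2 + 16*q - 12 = (q - 2)*(q^2 - 5*q + 6) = (q - 3)*(q - 2)*(q - 2)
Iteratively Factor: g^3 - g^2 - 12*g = (g - 4)*(g^2 + 3*g) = g*(g - 4)*(g + 3)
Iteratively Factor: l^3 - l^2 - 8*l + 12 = (l + 3)*(l^2 - 4*l + 4) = (l - 2)*(l + 3)*(l - 2)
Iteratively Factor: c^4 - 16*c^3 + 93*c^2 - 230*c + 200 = (c - 2)*(c^3 - 14*c^2 + 65*c - 100) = (c - 5)*(c - 2)*(c^2 - 9*c + 20) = (c - 5)*(c - 4)*(c - 2)*(c - 5)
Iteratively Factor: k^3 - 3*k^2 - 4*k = (k)*(k^2 - 3*k - 4) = k*(k + 1)*(k - 4)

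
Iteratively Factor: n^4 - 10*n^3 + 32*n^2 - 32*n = (n)*(n^3 - 10*n^2 + 32*n - 32) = n*(n - 4)*(n^2 - 6*n + 8) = n*(n - 4)*(n - 2)*(n - 4)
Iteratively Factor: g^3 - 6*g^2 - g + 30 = (g + 2)*(g^2 - 8*g + 15) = (g - 5)*(g + 2)*(g - 3)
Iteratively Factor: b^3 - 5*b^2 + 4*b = (b - 1)*(b^2 - 4*b) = b*(b - 1)*(b - 4)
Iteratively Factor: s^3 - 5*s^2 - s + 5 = (s - 1)*(s^2 - 4*s - 5) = (s - 1)*(s + 1)*(s - 5)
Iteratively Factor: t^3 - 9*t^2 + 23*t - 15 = (t - 3)*(t^2 - 6*t + 5) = (t - 5)*(t - 3)*(t - 1)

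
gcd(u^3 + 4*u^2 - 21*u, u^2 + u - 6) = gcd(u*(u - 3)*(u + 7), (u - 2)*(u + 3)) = 1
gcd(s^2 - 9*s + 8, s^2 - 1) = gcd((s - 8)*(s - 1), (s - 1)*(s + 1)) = s - 1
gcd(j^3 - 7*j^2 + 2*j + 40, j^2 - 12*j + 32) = j - 4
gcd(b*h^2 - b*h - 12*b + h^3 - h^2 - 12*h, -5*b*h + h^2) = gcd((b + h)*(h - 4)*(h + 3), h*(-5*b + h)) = 1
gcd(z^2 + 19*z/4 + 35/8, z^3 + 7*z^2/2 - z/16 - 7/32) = z + 7/2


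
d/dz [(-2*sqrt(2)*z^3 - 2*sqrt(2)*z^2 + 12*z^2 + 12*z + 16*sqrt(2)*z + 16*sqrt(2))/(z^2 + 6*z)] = 2*(-sqrt(2)*z^4 - 12*sqrt(2)*z^3 - 14*sqrt(2)*z^2 + 30*z^2 - 16*sqrt(2)*z - 48*sqrt(2))/(z^2*(z^2 + 12*z + 36))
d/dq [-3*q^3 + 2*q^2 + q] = -9*q^2 + 4*q + 1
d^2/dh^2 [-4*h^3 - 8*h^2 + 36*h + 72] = -24*h - 16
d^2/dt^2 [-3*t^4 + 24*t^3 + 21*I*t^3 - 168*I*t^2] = -36*t^2 + t*(144 + 126*I) - 336*I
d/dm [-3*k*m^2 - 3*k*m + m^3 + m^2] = -6*k*m - 3*k + 3*m^2 + 2*m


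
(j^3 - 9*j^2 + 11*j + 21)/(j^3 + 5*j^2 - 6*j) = (j^3 - 9*j^2 + 11*j + 21)/(j*(j^2 + 5*j - 6))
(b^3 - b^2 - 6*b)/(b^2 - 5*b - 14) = b*(b - 3)/(b - 7)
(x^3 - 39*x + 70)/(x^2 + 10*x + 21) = (x^2 - 7*x + 10)/(x + 3)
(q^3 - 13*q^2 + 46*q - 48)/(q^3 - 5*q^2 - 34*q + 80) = (q - 3)/(q + 5)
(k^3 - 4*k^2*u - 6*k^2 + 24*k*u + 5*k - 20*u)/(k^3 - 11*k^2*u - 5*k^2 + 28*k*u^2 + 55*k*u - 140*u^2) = (1 - k)/(-k + 7*u)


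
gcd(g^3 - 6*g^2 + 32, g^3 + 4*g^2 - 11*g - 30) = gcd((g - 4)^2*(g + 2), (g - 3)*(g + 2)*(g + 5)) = g + 2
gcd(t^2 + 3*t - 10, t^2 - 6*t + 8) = t - 2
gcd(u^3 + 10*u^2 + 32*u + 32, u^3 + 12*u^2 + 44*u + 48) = u^2 + 6*u + 8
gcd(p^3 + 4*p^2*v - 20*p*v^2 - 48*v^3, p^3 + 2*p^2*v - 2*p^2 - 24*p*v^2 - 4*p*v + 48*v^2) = p^2 + 2*p*v - 24*v^2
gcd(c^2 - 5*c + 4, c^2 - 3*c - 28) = 1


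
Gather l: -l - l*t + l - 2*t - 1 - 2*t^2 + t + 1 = -l*t - 2*t^2 - t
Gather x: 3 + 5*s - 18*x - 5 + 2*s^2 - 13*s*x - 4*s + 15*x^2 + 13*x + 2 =2*s^2 + s + 15*x^2 + x*(-13*s - 5)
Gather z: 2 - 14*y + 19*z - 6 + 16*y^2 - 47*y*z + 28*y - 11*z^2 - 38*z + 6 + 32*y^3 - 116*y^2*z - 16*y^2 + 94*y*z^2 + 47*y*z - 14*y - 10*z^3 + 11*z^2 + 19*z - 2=32*y^3 - 116*y^2*z + 94*y*z^2 - 10*z^3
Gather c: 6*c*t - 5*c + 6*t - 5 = c*(6*t - 5) + 6*t - 5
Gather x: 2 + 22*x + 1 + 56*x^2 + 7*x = 56*x^2 + 29*x + 3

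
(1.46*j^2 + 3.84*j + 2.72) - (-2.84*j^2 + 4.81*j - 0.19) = 4.3*j^2 - 0.97*j + 2.91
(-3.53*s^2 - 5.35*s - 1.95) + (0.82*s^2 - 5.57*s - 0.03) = -2.71*s^2 - 10.92*s - 1.98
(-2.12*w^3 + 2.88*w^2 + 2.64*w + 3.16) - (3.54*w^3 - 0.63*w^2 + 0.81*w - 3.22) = -5.66*w^3 + 3.51*w^2 + 1.83*w + 6.38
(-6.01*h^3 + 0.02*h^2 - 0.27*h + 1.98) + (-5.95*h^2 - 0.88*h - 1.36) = -6.01*h^3 - 5.93*h^2 - 1.15*h + 0.62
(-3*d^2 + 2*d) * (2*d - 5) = -6*d^3 + 19*d^2 - 10*d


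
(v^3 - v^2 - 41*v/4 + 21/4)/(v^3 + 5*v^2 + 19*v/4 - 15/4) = (2*v - 7)/(2*v + 5)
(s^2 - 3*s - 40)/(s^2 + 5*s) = (s - 8)/s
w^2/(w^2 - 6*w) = w/(w - 6)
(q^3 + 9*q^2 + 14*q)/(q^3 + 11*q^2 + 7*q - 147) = q*(q + 2)/(q^2 + 4*q - 21)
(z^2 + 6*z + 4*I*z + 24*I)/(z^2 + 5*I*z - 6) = (z^2 + z*(6 + 4*I) + 24*I)/(z^2 + 5*I*z - 6)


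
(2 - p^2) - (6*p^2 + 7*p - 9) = -7*p^2 - 7*p + 11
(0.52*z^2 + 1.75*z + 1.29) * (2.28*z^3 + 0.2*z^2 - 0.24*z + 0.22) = 1.1856*z^5 + 4.094*z^4 + 3.1664*z^3 - 0.0476*z^2 + 0.0754*z + 0.2838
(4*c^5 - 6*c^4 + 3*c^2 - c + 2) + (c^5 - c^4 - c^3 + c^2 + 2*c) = 5*c^5 - 7*c^4 - c^3 + 4*c^2 + c + 2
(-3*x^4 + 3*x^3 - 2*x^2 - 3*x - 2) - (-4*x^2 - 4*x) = -3*x^4 + 3*x^3 + 2*x^2 + x - 2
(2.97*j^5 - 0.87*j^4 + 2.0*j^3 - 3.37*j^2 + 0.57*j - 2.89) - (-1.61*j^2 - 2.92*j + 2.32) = 2.97*j^5 - 0.87*j^4 + 2.0*j^3 - 1.76*j^2 + 3.49*j - 5.21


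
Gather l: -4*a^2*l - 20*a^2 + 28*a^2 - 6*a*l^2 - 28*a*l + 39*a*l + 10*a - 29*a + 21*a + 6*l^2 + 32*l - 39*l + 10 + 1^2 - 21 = 8*a^2 + 2*a + l^2*(6 - 6*a) + l*(-4*a^2 + 11*a - 7) - 10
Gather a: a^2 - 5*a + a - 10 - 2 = a^2 - 4*a - 12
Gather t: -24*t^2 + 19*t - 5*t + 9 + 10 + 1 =-24*t^2 + 14*t + 20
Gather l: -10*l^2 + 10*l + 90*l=-10*l^2 + 100*l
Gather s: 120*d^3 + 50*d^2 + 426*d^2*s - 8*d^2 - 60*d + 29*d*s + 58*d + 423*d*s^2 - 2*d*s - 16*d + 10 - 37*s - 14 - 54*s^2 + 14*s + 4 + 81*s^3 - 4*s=120*d^3 + 42*d^2 - 18*d + 81*s^3 + s^2*(423*d - 54) + s*(426*d^2 + 27*d - 27)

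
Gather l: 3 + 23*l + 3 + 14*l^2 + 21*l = 14*l^2 + 44*l + 6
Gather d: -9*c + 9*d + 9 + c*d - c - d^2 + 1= -10*c - d^2 + d*(c + 9) + 10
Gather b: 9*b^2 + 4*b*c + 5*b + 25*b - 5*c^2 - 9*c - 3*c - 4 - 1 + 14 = 9*b^2 + b*(4*c + 30) - 5*c^2 - 12*c + 9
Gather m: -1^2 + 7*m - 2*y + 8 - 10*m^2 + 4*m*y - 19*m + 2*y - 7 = -10*m^2 + m*(4*y - 12)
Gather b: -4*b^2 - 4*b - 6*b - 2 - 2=-4*b^2 - 10*b - 4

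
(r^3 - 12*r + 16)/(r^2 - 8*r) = (r^3 - 12*r + 16)/(r*(r - 8))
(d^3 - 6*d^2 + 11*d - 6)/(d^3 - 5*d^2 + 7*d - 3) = (d - 2)/(d - 1)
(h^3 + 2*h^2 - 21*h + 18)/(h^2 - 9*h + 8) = (h^2 + 3*h - 18)/(h - 8)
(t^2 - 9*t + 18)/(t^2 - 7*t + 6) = (t - 3)/(t - 1)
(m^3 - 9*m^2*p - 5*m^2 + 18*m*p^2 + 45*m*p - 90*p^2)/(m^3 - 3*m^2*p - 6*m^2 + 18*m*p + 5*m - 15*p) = (m - 6*p)/(m - 1)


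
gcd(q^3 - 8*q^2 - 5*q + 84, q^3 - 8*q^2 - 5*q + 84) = q^3 - 8*q^2 - 5*q + 84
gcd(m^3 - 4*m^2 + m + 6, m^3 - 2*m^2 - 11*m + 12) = 1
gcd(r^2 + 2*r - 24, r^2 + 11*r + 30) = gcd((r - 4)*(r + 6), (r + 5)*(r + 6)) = r + 6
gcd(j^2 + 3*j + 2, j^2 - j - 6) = j + 2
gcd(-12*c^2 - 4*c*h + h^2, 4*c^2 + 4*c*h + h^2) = 2*c + h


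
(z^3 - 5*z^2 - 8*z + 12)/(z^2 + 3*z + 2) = (z^2 - 7*z + 6)/(z + 1)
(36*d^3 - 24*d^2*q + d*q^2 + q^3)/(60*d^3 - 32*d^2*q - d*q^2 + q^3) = (-3*d + q)/(-5*d + q)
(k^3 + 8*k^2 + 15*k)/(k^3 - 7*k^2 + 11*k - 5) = k*(k^2 + 8*k + 15)/(k^3 - 7*k^2 + 11*k - 5)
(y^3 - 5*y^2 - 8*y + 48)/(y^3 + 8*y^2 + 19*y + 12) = (y^2 - 8*y + 16)/(y^2 + 5*y + 4)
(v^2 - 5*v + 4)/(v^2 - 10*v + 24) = (v - 1)/(v - 6)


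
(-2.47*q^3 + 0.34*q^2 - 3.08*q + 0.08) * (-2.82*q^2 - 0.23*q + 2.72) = 6.9654*q^5 - 0.3907*q^4 + 1.889*q^3 + 1.4076*q^2 - 8.396*q + 0.2176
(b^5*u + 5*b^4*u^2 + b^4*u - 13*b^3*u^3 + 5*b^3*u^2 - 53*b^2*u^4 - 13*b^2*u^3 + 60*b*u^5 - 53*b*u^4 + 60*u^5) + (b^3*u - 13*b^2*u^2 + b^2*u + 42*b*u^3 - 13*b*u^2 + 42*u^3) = b^5*u + 5*b^4*u^2 + b^4*u - 13*b^3*u^3 + 5*b^3*u^2 + b^3*u - 53*b^2*u^4 - 13*b^2*u^3 - 13*b^2*u^2 + b^2*u + 60*b*u^5 - 53*b*u^4 + 42*b*u^3 - 13*b*u^2 + 60*u^5 + 42*u^3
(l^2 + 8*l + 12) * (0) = 0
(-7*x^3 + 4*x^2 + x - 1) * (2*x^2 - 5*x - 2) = -14*x^5 + 43*x^4 - 4*x^3 - 15*x^2 + 3*x + 2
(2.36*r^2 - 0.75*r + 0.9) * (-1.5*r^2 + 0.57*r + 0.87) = -3.54*r^4 + 2.4702*r^3 + 0.2757*r^2 - 0.1395*r + 0.783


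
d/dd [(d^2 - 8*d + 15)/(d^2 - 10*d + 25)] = -2/(d^2 - 10*d + 25)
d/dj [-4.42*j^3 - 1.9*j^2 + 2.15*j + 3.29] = -13.26*j^2 - 3.8*j + 2.15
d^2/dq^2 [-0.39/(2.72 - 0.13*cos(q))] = (0.006591*sin(q)^2 - 0.137904*cos(q) + 0.006591)/(0.13*cos(q) - 2.72)^3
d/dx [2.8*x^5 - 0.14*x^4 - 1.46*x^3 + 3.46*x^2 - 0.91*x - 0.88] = 14.0*x^4 - 0.56*x^3 - 4.38*x^2 + 6.92*x - 0.91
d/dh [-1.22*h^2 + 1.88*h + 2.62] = 1.88 - 2.44*h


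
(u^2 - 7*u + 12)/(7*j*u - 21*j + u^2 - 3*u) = (u - 4)/(7*j + u)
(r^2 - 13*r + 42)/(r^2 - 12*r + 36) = (r - 7)/(r - 6)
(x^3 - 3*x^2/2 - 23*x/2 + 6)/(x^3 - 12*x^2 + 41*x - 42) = (2*x^3 - 3*x^2 - 23*x + 12)/(2*(x^3 - 12*x^2 + 41*x - 42))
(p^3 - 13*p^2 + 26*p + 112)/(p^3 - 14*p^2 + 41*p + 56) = (p + 2)/(p + 1)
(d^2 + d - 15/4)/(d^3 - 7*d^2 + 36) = (d^2 + d - 15/4)/(d^3 - 7*d^2 + 36)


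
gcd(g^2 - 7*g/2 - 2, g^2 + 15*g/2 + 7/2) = g + 1/2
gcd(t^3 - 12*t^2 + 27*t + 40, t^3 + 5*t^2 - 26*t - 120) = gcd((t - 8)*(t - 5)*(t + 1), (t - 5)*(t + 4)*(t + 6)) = t - 5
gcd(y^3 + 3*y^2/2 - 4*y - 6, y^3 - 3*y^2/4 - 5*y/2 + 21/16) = y + 3/2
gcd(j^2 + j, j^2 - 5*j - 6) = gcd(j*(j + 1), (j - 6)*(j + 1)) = j + 1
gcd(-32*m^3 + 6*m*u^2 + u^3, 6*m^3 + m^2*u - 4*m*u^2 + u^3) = -2*m + u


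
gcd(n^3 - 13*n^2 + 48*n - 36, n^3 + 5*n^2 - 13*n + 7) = n - 1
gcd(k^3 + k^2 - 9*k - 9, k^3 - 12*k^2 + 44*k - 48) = 1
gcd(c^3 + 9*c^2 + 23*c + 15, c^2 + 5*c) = c + 5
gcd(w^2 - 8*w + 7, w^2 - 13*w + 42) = w - 7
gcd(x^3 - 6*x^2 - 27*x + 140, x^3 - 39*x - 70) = x^2 - 2*x - 35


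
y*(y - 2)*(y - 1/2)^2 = y^4 - 3*y^3 + 9*y^2/4 - y/2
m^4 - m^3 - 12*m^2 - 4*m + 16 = (m - 4)*(m - 1)*(m + 2)^2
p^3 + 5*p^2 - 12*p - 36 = (p - 3)*(p + 2)*(p + 6)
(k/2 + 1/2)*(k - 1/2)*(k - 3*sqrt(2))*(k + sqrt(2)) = k^4/2 - sqrt(2)*k^3 + k^3/4 - 13*k^2/4 - sqrt(2)*k^2/2 - 3*k/2 + sqrt(2)*k/2 + 3/2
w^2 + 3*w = w*(w + 3)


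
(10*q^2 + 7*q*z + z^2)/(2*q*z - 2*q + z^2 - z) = (5*q + z)/(z - 1)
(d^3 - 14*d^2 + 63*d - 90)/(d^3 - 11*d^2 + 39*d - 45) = (d - 6)/(d - 3)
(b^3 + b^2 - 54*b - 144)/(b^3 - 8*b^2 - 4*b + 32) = (b^2 + 9*b + 18)/(b^2 - 4)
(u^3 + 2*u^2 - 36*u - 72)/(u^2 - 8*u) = (u^3 + 2*u^2 - 36*u - 72)/(u*(u - 8))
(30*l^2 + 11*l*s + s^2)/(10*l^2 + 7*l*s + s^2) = (6*l + s)/(2*l + s)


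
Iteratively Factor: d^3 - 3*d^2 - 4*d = (d)*(d^2 - 3*d - 4) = d*(d + 1)*(d - 4)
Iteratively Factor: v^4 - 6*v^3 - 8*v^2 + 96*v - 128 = (v - 4)*(v^3 - 2*v^2 - 16*v + 32) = (v - 4)*(v - 2)*(v^2 - 16) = (v - 4)^2*(v - 2)*(v + 4)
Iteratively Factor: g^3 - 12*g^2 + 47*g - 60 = (g - 4)*(g^2 - 8*g + 15) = (g - 5)*(g - 4)*(g - 3)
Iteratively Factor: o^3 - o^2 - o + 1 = (o - 1)*(o^2 - 1) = (o - 1)^2*(o + 1)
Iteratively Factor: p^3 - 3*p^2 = (p - 3)*(p^2) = p*(p - 3)*(p)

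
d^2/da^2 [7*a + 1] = 0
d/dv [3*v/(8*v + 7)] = 21/(8*v + 7)^2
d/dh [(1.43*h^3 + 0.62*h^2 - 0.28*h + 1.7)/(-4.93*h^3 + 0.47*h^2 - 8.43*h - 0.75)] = (3.7287*h^4 - 26.8706*h^3 + 16.8305*h^2 - 2.528*h + 14.541)/(24.3049*h^6 - 4.6342*h^5 + 83.3407*h^4 - 0.529199999999999*h^3 + 70.3599*h^2 + 12.645*h + 0.5625)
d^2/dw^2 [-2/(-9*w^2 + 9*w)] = 4*(-w*(w - 1) + (2*w - 1)^2)/(9*w^3*(w - 1)^3)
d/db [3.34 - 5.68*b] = -5.68000000000000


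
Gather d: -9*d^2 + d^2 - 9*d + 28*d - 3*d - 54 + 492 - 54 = -8*d^2 + 16*d + 384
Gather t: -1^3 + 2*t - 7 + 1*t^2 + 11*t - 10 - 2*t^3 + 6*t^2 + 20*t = -2*t^3 + 7*t^2 + 33*t - 18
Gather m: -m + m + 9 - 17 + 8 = 0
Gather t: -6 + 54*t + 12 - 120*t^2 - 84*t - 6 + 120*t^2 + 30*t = 0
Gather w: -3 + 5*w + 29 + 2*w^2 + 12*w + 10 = 2*w^2 + 17*w + 36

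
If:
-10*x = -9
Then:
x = 9/10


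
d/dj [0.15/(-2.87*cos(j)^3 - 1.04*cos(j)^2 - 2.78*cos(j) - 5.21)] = (1.2915*sin(j)^2 - 0.312*cos(j) - 1.7085)*sin(j)/(2.87*cos(j)^3 + 1.04*cos(j)^2 + 2.78*cos(j) + 5.21)^2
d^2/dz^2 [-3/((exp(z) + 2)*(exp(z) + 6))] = 12*(-exp(3*z) - 6*exp(2*z) - 4*exp(z) + 24)*exp(z)/(exp(6*z) + 24*exp(5*z) + 228*exp(4*z) + 1088*exp(3*z) + 2736*exp(2*z) + 3456*exp(z) + 1728)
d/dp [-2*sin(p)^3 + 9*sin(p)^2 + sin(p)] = (-6*sin(p)^2 + 18*sin(p) + 1)*cos(p)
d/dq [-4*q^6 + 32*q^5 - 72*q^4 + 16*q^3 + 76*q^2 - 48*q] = -24*q^5 + 160*q^4 - 288*q^3 + 48*q^2 + 152*q - 48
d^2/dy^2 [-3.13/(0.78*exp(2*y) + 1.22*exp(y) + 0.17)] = (-3.13*(1.56*exp(y) + 1.22)*(3.12*exp(y) + 2.44)*exp(y) + (9.7656*exp(y) + 3.8186)*(0.78*exp(2*y) + 1.22*exp(y) + 0.17))*exp(y)/(0.78*exp(2*y) + 1.22*exp(y) + 0.17)^3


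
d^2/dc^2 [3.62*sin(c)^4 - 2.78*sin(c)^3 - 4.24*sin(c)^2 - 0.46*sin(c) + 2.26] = -57.92*sin(c)^4 + 25.02*sin(c)^3 + 60.4*sin(c)^2 - 16.22*sin(c) - 8.48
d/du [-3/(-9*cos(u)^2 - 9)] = 4*sin(2*u)/(3*(cos(2*u) + 3)^2)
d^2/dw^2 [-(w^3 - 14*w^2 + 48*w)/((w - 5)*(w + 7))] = 10*(-23*w^3 + 336*w^2 - 1743*w + 2758)/(w^6 + 6*w^5 - 93*w^4 - 412*w^3 + 3255*w^2 + 7350*w - 42875)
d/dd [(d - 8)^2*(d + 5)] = (d - 8)*(3*d + 2)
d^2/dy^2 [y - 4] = 0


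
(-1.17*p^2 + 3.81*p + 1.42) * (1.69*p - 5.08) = -1.9773*p^3 + 12.3825*p^2 - 16.955*p - 7.2136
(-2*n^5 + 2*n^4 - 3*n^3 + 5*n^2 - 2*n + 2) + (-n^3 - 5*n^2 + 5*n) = -2*n^5 + 2*n^4 - 4*n^3 + 3*n + 2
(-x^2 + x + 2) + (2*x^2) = x^2 + x + 2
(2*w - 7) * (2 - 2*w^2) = -4*w^3 + 14*w^2 + 4*w - 14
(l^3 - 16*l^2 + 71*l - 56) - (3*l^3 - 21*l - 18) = -2*l^3 - 16*l^2 + 92*l - 38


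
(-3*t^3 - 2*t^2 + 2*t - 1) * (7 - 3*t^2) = 9*t^5 + 6*t^4 - 27*t^3 - 11*t^2 + 14*t - 7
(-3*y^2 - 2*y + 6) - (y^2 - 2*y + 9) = -4*y^2 - 3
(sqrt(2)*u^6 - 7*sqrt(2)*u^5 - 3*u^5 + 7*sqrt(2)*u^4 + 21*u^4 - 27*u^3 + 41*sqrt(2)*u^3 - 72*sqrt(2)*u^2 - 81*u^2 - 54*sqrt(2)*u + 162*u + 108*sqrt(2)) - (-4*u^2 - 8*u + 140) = sqrt(2)*u^6 - 7*sqrt(2)*u^5 - 3*u^5 + 7*sqrt(2)*u^4 + 21*u^4 - 27*u^3 + 41*sqrt(2)*u^3 - 72*sqrt(2)*u^2 - 77*u^2 - 54*sqrt(2)*u + 170*u - 140 + 108*sqrt(2)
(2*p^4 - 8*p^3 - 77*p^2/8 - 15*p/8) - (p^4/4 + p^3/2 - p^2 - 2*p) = 7*p^4/4 - 17*p^3/2 - 69*p^2/8 + p/8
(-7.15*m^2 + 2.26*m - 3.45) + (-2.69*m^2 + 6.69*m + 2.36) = -9.84*m^2 + 8.95*m - 1.09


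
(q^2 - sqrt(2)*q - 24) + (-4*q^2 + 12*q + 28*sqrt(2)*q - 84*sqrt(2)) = -3*q^2 + 12*q + 27*sqrt(2)*q - 84*sqrt(2) - 24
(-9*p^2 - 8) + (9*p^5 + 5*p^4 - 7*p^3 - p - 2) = 9*p^5 + 5*p^4 - 7*p^3 - 9*p^2 - p - 10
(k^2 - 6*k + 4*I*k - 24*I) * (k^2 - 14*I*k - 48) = k^4 - 6*k^3 - 10*I*k^3 + 8*k^2 + 60*I*k^2 - 48*k - 192*I*k + 1152*I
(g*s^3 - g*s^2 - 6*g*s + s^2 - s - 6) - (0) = g*s^3 - g*s^2 - 6*g*s + s^2 - s - 6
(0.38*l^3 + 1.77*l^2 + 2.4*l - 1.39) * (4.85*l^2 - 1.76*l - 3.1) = 1.843*l^5 + 7.9157*l^4 + 7.3468*l^3 - 16.4525*l^2 - 4.9936*l + 4.309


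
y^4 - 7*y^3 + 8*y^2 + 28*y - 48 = (y - 4)*(y - 3)*(y - 2)*(y + 2)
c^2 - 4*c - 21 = (c - 7)*(c + 3)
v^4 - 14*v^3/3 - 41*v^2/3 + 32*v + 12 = (v - 6)*(v - 2)*(v + 1/3)*(v + 3)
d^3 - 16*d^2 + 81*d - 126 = (d - 7)*(d - 6)*(d - 3)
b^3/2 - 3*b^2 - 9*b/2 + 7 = (b/2 + 1)*(b - 7)*(b - 1)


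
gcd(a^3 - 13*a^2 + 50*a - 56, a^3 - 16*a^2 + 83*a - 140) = a^2 - 11*a + 28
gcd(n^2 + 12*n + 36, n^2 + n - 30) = n + 6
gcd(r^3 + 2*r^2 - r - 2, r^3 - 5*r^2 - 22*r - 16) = r^2 + 3*r + 2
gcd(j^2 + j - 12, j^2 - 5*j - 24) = 1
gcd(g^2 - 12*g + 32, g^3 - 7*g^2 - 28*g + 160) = g^2 - 12*g + 32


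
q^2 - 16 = (q - 4)*(q + 4)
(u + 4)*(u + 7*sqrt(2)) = u^2 + 4*u + 7*sqrt(2)*u + 28*sqrt(2)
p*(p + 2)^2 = p^3 + 4*p^2 + 4*p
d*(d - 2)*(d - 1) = d^3 - 3*d^2 + 2*d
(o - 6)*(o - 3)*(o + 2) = o^3 - 7*o^2 + 36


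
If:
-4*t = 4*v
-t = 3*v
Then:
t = 0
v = 0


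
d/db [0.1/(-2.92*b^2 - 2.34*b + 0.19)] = (0.584*b + 0.234)/(2.92*b^2 + 2.34*b - 0.19)^2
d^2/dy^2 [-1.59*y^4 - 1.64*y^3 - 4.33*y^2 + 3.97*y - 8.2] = -19.08*y^2 - 9.84*y - 8.66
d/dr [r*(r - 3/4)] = 2*r - 3/4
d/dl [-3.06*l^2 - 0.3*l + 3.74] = -6.12*l - 0.3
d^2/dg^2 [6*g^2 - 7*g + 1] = 12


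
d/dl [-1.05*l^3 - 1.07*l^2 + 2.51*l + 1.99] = -3.15*l^2 - 2.14*l + 2.51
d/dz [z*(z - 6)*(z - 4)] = 3*z^2 - 20*z + 24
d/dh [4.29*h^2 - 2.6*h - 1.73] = 8.58*h - 2.6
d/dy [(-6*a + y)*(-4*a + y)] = -10*a + 2*y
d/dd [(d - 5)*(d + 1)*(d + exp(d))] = (d - 5)*(d + 1)*(exp(d) + 1) + (d - 5)*(d + exp(d)) + (d + 1)*(d + exp(d))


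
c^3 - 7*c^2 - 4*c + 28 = (c - 7)*(c - 2)*(c + 2)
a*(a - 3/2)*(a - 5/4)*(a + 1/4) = a^4 - 5*a^3/2 + 19*a^2/16 + 15*a/32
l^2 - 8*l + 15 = (l - 5)*(l - 3)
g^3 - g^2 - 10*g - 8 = (g - 4)*(g + 1)*(g + 2)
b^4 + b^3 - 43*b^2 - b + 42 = (b - 6)*(b - 1)*(b + 1)*(b + 7)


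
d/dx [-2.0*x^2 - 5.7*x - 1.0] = -4.0*x - 5.7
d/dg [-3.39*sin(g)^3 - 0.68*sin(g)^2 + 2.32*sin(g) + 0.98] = (-10.17*sin(g)^2 - 1.36*sin(g) + 2.32)*cos(g)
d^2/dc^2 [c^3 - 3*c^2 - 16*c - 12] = 6*c - 6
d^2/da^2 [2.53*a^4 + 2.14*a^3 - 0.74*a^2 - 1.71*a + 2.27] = 30.36*a^2 + 12.84*a - 1.48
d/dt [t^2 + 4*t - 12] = 2*t + 4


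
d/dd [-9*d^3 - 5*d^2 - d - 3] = -27*d^2 - 10*d - 1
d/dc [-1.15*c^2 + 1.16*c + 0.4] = 1.16 - 2.3*c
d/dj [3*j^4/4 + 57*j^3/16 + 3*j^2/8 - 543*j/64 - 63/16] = 3*j^3 + 171*j^2/16 + 3*j/4 - 543/64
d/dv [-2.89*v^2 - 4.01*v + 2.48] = -5.78*v - 4.01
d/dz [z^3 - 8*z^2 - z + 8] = 3*z^2 - 16*z - 1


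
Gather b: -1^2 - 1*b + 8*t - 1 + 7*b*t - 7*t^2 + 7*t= b*(7*t - 1) - 7*t^2 + 15*t - 2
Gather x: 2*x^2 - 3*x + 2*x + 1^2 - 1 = 2*x^2 - x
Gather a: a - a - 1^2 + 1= 0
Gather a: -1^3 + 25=24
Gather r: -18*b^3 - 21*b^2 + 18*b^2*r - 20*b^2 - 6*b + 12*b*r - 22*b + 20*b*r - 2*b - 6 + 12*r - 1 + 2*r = -18*b^3 - 41*b^2 - 30*b + r*(18*b^2 + 32*b + 14) - 7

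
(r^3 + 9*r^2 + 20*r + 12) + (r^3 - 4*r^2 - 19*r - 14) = 2*r^3 + 5*r^2 + r - 2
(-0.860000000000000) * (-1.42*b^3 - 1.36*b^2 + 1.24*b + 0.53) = 1.2212*b^3 + 1.1696*b^2 - 1.0664*b - 0.4558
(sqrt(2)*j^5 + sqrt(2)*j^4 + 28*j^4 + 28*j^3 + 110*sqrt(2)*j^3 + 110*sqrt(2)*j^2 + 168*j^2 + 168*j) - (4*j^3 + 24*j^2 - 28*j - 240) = sqrt(2)*j^5 + sqrt(2)*j^4 + 28*j^4 + 24*j^3 + 110*sqrt(2)*j^3 + 144*j^2 + 110*sqrt(2)*j^2 + 196*j + 240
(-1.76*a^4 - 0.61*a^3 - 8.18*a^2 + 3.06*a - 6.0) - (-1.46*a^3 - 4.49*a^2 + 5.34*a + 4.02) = -1.76*a^4 + 0.85*a^3 - 3.69*a^2 - 2.28*a - 10.02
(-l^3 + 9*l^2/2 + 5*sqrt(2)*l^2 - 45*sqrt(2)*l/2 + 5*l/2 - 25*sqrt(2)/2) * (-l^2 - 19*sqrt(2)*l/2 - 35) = l^5 - 9*l^4/2 + 9*sqrt(2)*l^4/2 - 125*l^3/2 - 81*sqrt(2)*l^3/4 - 745*sqrt(2)*l^2/4 + 270*l^2 + 150*l + 1575*sqrt(2)*l/2 + 875*sqrt(2)/2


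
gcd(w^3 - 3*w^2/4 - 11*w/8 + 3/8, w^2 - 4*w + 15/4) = w - 3/2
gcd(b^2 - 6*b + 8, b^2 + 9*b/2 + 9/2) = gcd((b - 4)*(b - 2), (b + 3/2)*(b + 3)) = 1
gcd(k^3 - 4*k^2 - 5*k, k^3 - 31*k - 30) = k + 1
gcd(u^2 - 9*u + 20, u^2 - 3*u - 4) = u - 4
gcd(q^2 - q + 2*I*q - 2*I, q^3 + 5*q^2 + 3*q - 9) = q - 1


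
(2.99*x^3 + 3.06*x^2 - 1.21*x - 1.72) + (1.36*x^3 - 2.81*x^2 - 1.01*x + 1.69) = 4.35*x^3 + 0.25*x^2 - 2.22*x - 0.03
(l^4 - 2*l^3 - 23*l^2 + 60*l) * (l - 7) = l^5 - 9*l^4 - 9*l^3 + 221*l^2 - 420*l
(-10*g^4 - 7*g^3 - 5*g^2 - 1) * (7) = -70*g^4 - 49*g^3 - 35*g^2 - 7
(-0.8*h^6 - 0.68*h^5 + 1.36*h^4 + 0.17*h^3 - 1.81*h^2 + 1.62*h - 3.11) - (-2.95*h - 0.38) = -0.8*h^6 - 0.68*h^5 + 1.36*h^4 + 0.17*h^3 - 1.81*h^2 + 4.57*h - 2.73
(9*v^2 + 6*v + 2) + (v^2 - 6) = 10*v^2 + 6*v - 4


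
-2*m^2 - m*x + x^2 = (-2*m + x)*(m + x)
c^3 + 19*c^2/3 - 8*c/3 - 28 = (c - 2)*(c + 7/3)*(c + 6)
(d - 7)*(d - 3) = d^2 - 10*d + 21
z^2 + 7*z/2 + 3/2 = (z + 1/2)*(z + 3)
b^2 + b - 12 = (b - 3)*(b + 4)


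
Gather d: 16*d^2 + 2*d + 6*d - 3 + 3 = 16*d^2 + 8*d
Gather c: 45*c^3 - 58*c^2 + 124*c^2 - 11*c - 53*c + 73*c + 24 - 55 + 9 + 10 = 45*c^3 + 66*c^2 + 9*c - 12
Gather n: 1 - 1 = 0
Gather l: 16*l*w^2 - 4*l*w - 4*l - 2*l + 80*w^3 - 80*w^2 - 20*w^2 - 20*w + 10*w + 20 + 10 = l*(16*w^2 - 4*w - 6) + 80*w^3 - 100*w^2 - 10*w + 30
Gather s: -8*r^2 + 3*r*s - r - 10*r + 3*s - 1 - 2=-8*r^2 - 11*r + s*(3*r + 3) - 3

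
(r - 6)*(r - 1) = r^2 - 7*r + 6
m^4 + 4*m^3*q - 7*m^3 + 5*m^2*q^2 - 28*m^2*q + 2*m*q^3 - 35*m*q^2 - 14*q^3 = (m - 7)*(m + q)^2*(m + 2*q)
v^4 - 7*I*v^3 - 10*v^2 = v^2*(v - 5*I)*(v - 2*I)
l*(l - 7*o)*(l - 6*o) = l^3 - 13*l^2*o + 42*l*o^2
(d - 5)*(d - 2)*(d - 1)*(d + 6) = d^4 - 2*d^3 - 31*d^2 + 92*d - 60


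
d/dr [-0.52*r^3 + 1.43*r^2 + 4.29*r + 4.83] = -1.56*r^2 + 2.86*r + 4.29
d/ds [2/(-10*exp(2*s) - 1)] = 40*exp(2*s)/(10*exp(2*s) + 1)^2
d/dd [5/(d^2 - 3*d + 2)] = 5*(3 - 2*d)/(d^2 - 3*d + 2)^2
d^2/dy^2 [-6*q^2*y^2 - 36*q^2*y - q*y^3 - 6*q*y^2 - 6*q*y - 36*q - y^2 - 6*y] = -12*q^2 - 6*q*y - 12*q - 2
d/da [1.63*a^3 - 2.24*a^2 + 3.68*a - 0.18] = 4.89*a^2 - 4.48*a + 3.68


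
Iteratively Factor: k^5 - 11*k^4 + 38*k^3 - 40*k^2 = (k)*(k^4 - 11*k^3 + 38*k^2 - 40*k) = k*(k - 2)*(k^3 - 9*k^2 + 20*k) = k*(k - 5)*(k - 2)*(k^2 - 4*k) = k^2*(k - 5)*(k - 2)*(k - 4)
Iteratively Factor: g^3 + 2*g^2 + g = (g)*(g^2 + 2*g + 1) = g*(g + 1)*(g + 1)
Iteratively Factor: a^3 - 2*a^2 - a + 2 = (a + 1)*(a^2 - 3*a + 2) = (a - 2)*(a + 1)*(a - 1)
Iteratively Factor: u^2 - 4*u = (u)*(u - 4)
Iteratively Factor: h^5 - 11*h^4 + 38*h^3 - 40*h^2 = (h)*(h^4 - 11*h^3 + 38*h^2 - 40*h) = h*(h - 4)*(h^3 - 7*h^2 + 10*h) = h*(h - 5)*(h - 4)*(h^2 - 2*h) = h^2*(h - 5)*(h - 4)*(h - 2)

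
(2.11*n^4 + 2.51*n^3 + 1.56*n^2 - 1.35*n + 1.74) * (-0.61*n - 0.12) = -1.2871*n^5 - 1.7843*n^4 - 1.2528*n^3 + 0.6363*n^2 - 0.8994*n - 0.2088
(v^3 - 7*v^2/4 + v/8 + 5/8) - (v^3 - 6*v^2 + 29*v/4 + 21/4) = 17*v^2/4 - 57*v/8 - 37/8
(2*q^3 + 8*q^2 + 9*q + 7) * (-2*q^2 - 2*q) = -4*q^5 - 20*q^4 - 34*q^3 - 32*q^2 - 14*q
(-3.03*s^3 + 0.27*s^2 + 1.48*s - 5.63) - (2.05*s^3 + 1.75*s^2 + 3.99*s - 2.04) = -5.08*s^3 - 1.48*s^2 - 2.51*s - 3.59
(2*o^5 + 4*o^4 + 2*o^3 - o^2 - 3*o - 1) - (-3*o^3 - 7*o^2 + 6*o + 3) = 2*o^5 + 4*o^4 + 5*o^3 + 6*o^2 - 9*o - 4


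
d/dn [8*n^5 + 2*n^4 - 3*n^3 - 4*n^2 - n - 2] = 40*n^4 + 8*n^3 - 9*n^2 - 8*n - 1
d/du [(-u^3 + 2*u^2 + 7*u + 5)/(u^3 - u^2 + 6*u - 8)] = (-u^4 - 26*u^3 + 28*u^2 - 22*u - 86)/(u^6 - 2*u^5 + 13*u^4 - 28*u^3 + 52*u^2 - 96*u + 64)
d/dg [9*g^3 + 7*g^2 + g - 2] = 27*g^2 + 14*g + 1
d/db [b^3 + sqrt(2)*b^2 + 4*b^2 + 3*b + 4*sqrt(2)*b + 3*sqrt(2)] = 3*b^2 + 2*sqrt(2)*b + 8*b + 3 + 4*sqrt(2)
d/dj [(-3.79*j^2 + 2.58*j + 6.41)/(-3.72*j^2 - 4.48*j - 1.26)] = (26.5768*j^2 + 57.2412*j + 25.466)/(13.8384*j^4 + 33.3312*j^3 + 29.4448*j^2 + 11.2896*j + 1.5876)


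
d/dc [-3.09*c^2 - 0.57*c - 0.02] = -6.18*c - 0.57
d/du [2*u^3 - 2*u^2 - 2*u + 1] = 6*u^2 - 4*u - 2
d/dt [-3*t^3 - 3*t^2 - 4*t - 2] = -9*t^2 - 6*t - 4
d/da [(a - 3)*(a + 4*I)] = 2*a - 3 + 4*I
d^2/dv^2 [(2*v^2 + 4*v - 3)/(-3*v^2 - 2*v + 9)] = 6*(-8*v^3 - 27*v^2 - 90*v - 47)/(27*v^6 + 54*v^5 - 207*v^4 - 316*v^3 + 621*v^2 + 486*v - 729)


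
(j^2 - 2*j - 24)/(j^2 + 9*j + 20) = (j - 6)/(j + 5)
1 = 1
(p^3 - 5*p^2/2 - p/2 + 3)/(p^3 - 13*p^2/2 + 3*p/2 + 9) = (p - 2)/(p - 6)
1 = 1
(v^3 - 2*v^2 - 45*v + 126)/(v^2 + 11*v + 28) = (v^2 - 9*v + 18)/(v + 4)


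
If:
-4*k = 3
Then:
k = -3/4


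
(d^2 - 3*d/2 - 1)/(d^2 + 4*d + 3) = (d^2 - 3*d/2 - 1)/(d^2 + 4*d + 3)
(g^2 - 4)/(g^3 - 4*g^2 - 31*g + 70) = (g + 2)/(g^2 - 2*g - 35)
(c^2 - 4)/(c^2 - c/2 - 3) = 2*(c + 2)/(2*c + 3)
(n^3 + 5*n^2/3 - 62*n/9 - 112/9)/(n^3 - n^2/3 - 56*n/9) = (n + 2)/n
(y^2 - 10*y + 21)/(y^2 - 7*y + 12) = (y - 7)/(y - 4)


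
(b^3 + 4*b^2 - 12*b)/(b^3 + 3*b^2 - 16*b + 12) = b/(b - 1)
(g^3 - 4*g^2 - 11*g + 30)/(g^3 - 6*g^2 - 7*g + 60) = (g - 2)/(g - 4)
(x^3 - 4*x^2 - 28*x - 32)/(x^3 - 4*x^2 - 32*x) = (x^2 + 4*x + 4)/(x*(x + 4))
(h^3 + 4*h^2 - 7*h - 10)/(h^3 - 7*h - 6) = (h^2 + 3*h - 10)/(h^2 - h - 6)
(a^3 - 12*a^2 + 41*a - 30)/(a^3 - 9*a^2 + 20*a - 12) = (a - 5)/(a - 2)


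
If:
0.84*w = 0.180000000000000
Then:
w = 0.21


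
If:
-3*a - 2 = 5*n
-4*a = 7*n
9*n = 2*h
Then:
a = -14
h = 36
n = 8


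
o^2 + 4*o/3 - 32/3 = (o - 8/3)*(o + 4)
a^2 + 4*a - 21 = (a - 3)*(a + 7)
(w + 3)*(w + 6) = w^2 + 9*w + 18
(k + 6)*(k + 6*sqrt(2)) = k^2 + 6*k + 6*sqrt(2)*k + 36*sqrt(2)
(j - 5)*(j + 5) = j^2 - 25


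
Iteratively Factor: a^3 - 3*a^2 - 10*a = (a - 5)*(a^2 + 2*a) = (a - 5)*(a + 2)*(a)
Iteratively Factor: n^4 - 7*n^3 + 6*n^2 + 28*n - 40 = (n + 2)*(n^3 - 9*n^2 + 24*n - 20) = (n - 5)*(n + 2)*(n^2 - 4*n + 4) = (n - 5)*(n - 2)*(n + 2)*(n - 2)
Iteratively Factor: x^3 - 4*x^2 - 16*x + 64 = (x + 4)*(x^2 - 8*x + 16) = (x - 4)*(x + 4)*(x - 4)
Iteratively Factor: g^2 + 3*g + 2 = (g + 1)*(g + 2)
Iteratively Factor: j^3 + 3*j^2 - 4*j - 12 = (j - 2)*(j^2 + 5*j + 6) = (j - 2)*(j + 2)*(j + 3)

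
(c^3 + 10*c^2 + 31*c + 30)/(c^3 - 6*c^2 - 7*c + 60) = (c^2 + 7*c + 10)/(c^2 - 9*c + 20)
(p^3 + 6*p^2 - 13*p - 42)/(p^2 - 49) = (p^2 - p - 6)/(p - 7)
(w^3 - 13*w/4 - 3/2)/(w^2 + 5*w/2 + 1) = (w^2 - w/2 - 3)/(w + 2)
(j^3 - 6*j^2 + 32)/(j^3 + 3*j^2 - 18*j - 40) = (j - 4)/(j + 5)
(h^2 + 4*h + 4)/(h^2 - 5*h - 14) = (h + 2)/(h - 7)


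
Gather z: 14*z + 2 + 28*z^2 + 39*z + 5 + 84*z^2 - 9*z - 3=112*z^2 + 44*z + 4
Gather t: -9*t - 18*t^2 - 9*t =-18*t^2 - 18*t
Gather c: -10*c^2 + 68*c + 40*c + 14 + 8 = -10*c^2 + 108*c + 22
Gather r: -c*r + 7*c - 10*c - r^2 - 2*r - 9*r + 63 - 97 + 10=-3*c - r^2 + r*(-c - 11) - 24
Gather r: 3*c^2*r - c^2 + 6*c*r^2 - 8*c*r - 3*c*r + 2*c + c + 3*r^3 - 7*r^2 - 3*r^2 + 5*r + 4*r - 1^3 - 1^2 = -c^2 + 3*c + 3*r^3 + r^2*(6*c - 10) + r*(3*c^2 - 11*c + 9) - 2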